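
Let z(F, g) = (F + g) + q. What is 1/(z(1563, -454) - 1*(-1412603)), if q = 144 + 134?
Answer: 1/1413990 ≈ 7.0722e-7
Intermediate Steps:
q = 278
z(F, g) = 278 + F + g (z(F, g) = (F + g) + 278 = 278 + F + g)
1/(z(1563, -454) - 1*(-1412603)) = 1/((278 + 1563 - 454) - 1*(-1412603)) = 1/(1387 + 1412603) = 1/1413990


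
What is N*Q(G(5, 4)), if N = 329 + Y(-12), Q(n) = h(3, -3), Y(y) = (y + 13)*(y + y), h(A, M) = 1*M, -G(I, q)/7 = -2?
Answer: -915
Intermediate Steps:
G(I, q) = 14 (G(I, q) = -7*(-2) = 14)
h(A, M) = M
Y(y) = 2*y*(13 + y) (Y(y) = (13 + y)*(2*y) = 2*y*(13 + y))
Q(n) = -3
N = 305 (N = 329 + 2*(-12)*(13 - 12) = 329 + 2*(-12)*1 = 329 - 24 = 305)
N*Q(G(5, 4)) = 305*(-3) = -915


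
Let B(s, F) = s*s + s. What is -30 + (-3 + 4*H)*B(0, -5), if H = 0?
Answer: -30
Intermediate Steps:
B(s, F) = s + s² (B(s, F) = s² + s = s + s²)
-30 + (-3 + 4*H)*B(0, -5) = -30 + (-3 + 4*0)*(0*(1 + 0)) = -30 + (-3 + 0)*(0*1) = -30 - 3*0 = -30 + 0 = -30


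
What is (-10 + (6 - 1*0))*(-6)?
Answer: 24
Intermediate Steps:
(-10 + (6 - 1*0))*(-6) = (-10 + (6 + 0))*(-6) = (-10 + 6)*(-6) = -4*(-6) = 24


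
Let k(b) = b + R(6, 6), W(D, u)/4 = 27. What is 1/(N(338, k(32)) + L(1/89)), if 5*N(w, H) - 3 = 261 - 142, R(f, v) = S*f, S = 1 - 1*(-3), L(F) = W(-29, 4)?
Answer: 5/662 ≈ 0.0075529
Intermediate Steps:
W(D, u) = 108 (W(D, u) = 4*27 = 108)
L(F) = 108
S = 4 (S = 1 + 3 = 4)
R(f, v) = 4*f
k(b) = 24 + b (k(b) = b + 4*6 = b + 24 = 24 + b)
N(w, H) = 122/5 (N(w, H) = ⅗ + (261 - 142)/5 = ⅗ + (⅕)*119 = ⅗ + 119/5 = 122/5)
1/(N(338, k(32)) + L(1/89)) = 1/(122/5 + 108) = 1/(662/5) = 5/662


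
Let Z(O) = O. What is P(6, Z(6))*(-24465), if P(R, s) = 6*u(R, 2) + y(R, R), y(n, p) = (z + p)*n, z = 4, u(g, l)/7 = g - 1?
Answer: -6605550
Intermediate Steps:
u(g, l) = -7 + 7*g (u(g, l) = 7*(g - 1) = 7*(-1 + g) = -7 + 7*g)
y(n, p) = n*(4 + p) (y(n, p) = (4 + p)*n = n*(4 + p))
P(R, s) = -42 + 42*R + R*(4 + R) (P(R, s) = 6*(-7 + 7*R) + R*(4 + R) = (-42 + 42*R) + R*(4 + R) = -42 + 42*R + R*(4 + R))
P(6, Z(6))*(-24465) = (-42 + 6² + 46*6)*(-24465) = (-42 + 36 + 276)*(-24465) = 270*(-24465) = -6605550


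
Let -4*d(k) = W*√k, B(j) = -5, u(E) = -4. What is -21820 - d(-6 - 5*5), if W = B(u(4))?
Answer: -21820 - 5*I*√31/4 ≈ -21820.0 - 6.9597*I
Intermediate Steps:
W = -5
d(k) = 5*√k/4 (d(k) = -(-5)*√k/4 = 5*√k/4)
-21820 - d(-6 - 5*5) = -21820 - 5*√(-6 - 5*5)/4 = -21820 - 5*√(-6 - 25)/4 = -21820 - 5*√(-31)/4 = -21820 - 5*I*√31/4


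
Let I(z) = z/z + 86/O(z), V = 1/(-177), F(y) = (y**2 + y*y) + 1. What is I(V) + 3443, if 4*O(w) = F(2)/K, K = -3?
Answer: 9988/3 ≈ 3329.3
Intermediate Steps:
F(y) = 1 + 2*y**2 (F(y) = (y**2 + y**2) + 1 = 2*y**2 + 1 = 1 + 2*y**2)
V = -1/177 ≈ -0.0056497
O(w) = -3/4 (O(w) = ((1 + 2*2**2)/(-3))/4 = ((1 + 2*4)*(-1/3))/4 = ((1 + 8)*(-1/3))/4 = (9*(-1/3))/4 = (1/4)*(-3) = -3/4)
I(z) = -341/3 (I(z) = z/z + 86/(-3/4) = 1 + 86*(-4/3) = 1 - 344/3 = -341/3)
I(V) + 3443 = -341/3 + 3443 = 9988/3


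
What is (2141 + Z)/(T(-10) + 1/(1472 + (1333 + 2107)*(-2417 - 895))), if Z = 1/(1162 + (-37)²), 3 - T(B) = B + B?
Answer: 61730749400576/663151316573 ≈ 93.087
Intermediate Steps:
T(B) = 3 - 2*B (T(B) = 3 - (B + B) = 3 - 2*B)
Z = 1/2531 (Z = 1/(1162 + 1369) = 1/2531 ≈ 0.00039510)
(2141 + Z)/(T(-10) + 1/(1472 + (1333 + 2107)*(-2417 - 895))) = (2141 + 1/2531)/((3 - 2*(-10)) + 1/(1472 + (1333 + 2107)*(-2417 - 895))) = 5418872/(2531*((3 + 20) + 1/(1472 + 3440*(-3312)))) = 5418872/(2531*(23 + 1/(1472 - 11393280))) = 5418872/(2531*(23 + 1/(-11391808))) = 5418872/(2531*(23 - 1/11391808)) = 5418872/(2531*(262011583/11391808)) = (5418872/2531)*(11391808/262011583) = 61730749400576/663151316573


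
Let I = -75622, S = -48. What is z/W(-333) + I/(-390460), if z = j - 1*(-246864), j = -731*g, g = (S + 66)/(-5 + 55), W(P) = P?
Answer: -80218818217/108352650 ≈ -740.35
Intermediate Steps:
g = 9/25 (g = (-48 + 66)/(-5 + 55) = 18/50 = 18*(1/50) = 9/25 ≈ 0.36000)
j = -6579/25 (j = -731*9/25 = -6579/25 ≈ -263.16)
z = 6165021/25 (z = -6579/25 - 1*(-246864) = -6579/25 + 246864 = 6165021/25 ≈ 2.4660e+5)
z/W(-333) + I/(-390460) = (6165021/25)/(-333) - 75622/(-390460) = (6165021/25)*(-1/333) - 75622*(-1/390460) = -2055007/2775 + 37811/195230 = -80218818217/108352650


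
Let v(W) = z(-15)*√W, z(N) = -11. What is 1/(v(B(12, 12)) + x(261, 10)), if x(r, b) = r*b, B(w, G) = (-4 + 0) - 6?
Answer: 261/681331 + 11*I*√10/6813310 ≈ 0.00038307 + 5.1055e-6*I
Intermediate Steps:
B(w, G) = -10 (B(w, G) = -4 - 6 = -10)
x(r, b) = b*r
v(W) = -11*√W
1/(v(B(12, 12)) + x(261, 10)) = 1/(-11*I*√10 + 10*261) = 1/(-11*I*√10 + 2610) = 1/(2610 - 11*I*√10)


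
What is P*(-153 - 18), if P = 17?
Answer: -2907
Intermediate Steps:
P*(-153 - 18) = 17*(-153 - 18) = 17*(-171) = -2907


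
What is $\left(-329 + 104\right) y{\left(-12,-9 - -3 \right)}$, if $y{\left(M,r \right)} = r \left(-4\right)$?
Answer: $-5400$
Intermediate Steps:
$y{\left(M,r \right)} = - 4 r$
$\left(-329 + 104\right) y{\left(-12,-9 - -3 \right)} = \left(-329 + 104\right) \left(- 4 \left(-9 - -3\right)\right) = - 225 \left(- 4 \left(-9 + 3\right)\right) = - 225 \left(\left(-4\right) \left(-6\right)\right) = \left(-225\right) 24 = -5400$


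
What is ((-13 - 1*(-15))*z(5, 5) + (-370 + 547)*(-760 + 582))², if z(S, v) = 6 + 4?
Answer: 991368196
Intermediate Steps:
z(S, v) = 10
((-13 - 1*(-15))*z(5, 5) + (-370 + 547)*(-760 + 582))² = ((-13 - 1*(-15))*10 + (-370 + 547)*(-760 + 582))² = ((-13 + 15)*10 + 177*(-178))² = (2*10 - 31506)² = (20 - 31506)² = (-31486)² = 991368196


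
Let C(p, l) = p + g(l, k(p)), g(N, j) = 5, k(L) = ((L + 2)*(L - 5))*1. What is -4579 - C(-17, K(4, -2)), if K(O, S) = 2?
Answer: -4567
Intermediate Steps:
k(L) = (-5 + L)*(2 + L) (k(L) = ((2 + L)*(-5 + L))*1 = ((-5 + L)*(2 + L))*1 = (-5 + L)*(2 + L))
C(p, l) = 5 + p (C(p, l) = p + 5 = 5 + p)
-4579 - C(-17, K(4, -2)) = -4579 - (5 - 17) = -4579 - 1*(-12) = -4579 + 12 = -4567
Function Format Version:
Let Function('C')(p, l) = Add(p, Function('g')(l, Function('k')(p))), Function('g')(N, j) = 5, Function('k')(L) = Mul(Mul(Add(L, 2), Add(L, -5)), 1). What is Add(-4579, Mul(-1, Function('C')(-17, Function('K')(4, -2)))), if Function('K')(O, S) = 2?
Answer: -4567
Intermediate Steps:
Function('k')(L) = Mul(Add(-5, L), Add(2, L)) (Function('k')(L) = Mul(Mul(Add(2, L), Add(-5, L)), 1) = Mul(Mul(Add(-5, L), Add(2, L)), 1) = Mul(Add(-5, L), Add(2, L)))
Function('C')(p, l) = Add(5, p) (Function('C')(p, l) = Add(p, 5) = Add(5, p))
Add(-4579, Mul(-1, Function('C')(-17, Function('K')(4, -2)))) = Add(-4579, Mul(-1, Add(5, -17))) = Add(-4579, Mul(-1, -12)) = Add(-4579, 12) = -4567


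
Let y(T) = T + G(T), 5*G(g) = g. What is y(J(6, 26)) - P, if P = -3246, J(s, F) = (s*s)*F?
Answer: 21846/5 ≈ 4369.2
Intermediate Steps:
J(s, F) = F*s**2 (J(s, F) = s**2*F = F*s**2)
G(g) = g/5
y(T) = 6*T/5 (y(T) = T + T/5 = 6*T/5)
y(J(6, 26)) - P = 6*(26*6**2)/5 - 1*(-3246) = 6*(26*36)/5 + 3246 = (6/5)*936 + 3246 = 5616/5 + 3246 = 21846/5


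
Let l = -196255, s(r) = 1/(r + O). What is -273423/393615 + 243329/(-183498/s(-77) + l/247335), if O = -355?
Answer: -355812398834192986/514494854704469505 ≈ -0.69158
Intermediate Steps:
s(r) = 1/(-355 + r) (s(r) = 1/(r - 355) = 1/(-355 + r))
-273423/393615 + 243329/(-183498/s(-77) + l/247335) = -273423/393615 + 243329/(-183498/(1/(-355 - 77)) - 196255/247335) = -273423*1/393615 + 243329/(-183498/(1/(-432)) - 196255*1/247335) = -91141/131205 + 243329/(-183498/(-1/432) - 39251/49467) = -91141/131205 + 243329/(-183498*(-432) - 39251/49467) = -91141/131205 + 243329/(79271136 - 39251/49467) = -91141/131205 + 243329/(3921305245261/49467) = -91141/131205 + 243329*(49467/3921305245261) = -91141/131205 + 12036755643/3921305245261 = -355812398834192986/514494854704469505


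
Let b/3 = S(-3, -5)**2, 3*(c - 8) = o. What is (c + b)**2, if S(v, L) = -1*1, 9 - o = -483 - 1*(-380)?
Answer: 21025/9 ≈ 2336.1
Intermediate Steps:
o = 112 (o = 9 - (-483 - 1*(-380)) = 9 - (-483 + 380) = 9 - 1*(-103) = 9 + 103 = 112)
S(v, L) = -1
c = 136/3 (c = 8 + (1/3)*112 = 8 + 112/3 = 136/3 ≈ 45.333)
b = 3 (b = 3*(-1)**2 = 3*1 = 3)
(c + b)**2 = (136/3 + 3)**2 = (145/3)**2 = 21025/9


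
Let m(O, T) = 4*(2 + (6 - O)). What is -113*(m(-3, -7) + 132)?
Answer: -19888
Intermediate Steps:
m(O, T) = 32 - 4*O (m(O, T) = 4*(8 - O) = 32 - 4*O)
-113*(m(-3, -7) + 132) = -113*((32 - 4*(-3)) + 132) = -113*((32 + 12) + 132) = -113*(44 + 132) = -113*176 = -19888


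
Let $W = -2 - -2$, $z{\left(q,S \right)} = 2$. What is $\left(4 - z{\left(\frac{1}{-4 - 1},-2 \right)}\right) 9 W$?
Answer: $0$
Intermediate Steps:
$W = 0$ ($W = -2 + 2 = 0$)
$\left(4 - z{\left(\frac{1}{-4 - 1},-2 \right)}\right) 9 W = \left(4 - 2\right) 9 \cdot 0 = 2 \cdot 9 \cdot 0 = 18 \cdot 0 = 0$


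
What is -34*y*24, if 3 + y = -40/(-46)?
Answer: 39984/23 ≈ 1738.4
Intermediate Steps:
y = -49/23 (y = -3 - 40/(-46) = -3 - 40*(-1/46) = -3 + 20/23 = -49/23 ≈ -2.1304)
-34*y*24 = -34*(-49/23)*24 = (1666/23)*24 = 39984/23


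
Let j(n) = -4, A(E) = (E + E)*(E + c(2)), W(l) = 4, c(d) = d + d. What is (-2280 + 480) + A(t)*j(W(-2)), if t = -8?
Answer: -2056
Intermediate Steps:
c(d) = 2*d
A(E) = 2*E*(4 + E) (A(E) = (E + E)*(E + 2*2) = (2*E)*(E + 4) = (2*E)*(4 + E) = 2*E*(4 + E))
(-2280 + 480) + A(t)*j(W(-2)) = (-2280 + 480) + (2*(-8)*(4 - 8))*(-4) = -1800 + (2*(-8)*(-4))*(-4) = -1800 + 64*(-4) = -1800 - 256 = -2056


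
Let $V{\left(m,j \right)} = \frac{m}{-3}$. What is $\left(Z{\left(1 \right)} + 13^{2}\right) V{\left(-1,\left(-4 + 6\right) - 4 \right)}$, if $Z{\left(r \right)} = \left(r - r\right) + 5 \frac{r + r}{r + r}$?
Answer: $58$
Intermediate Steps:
$Z{\left(r \right)} = 5$ ($Z{\left(r \right)} = 0 + 5 \frac{2 r}{2 r} = 0 + 5 \cdot 2 r \frac{1}{2 r} = 0 + 5 \cdot 1 = 0 + 5 = 5$)
$V{\left(m,j \right)} = - \frac{m}{3}$ ($V{\left(m,j \right)} = m \left(- \frac{1}{3}\right) = - \frac{m}{3}$)
$\left(Z{\left(1 \right)} + 13^{2}\right) V{\left(-1,\left(-4 + 6\right) - 4 \right)} = \left(5 + 13^{2}\right) \left(\left(- \frac{1}{3}\right) \left(-1\right)\right) = \left(5 + 169\right) \frac{1}{3} = 174 \cdot \frac{1}{3} = 58$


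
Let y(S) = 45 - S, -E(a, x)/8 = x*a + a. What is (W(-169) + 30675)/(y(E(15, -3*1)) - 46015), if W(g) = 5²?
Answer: -3070/4621 ≈ -0.66436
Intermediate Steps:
W(g) = 25
E(a, x) = -8*a - 8*a*x (E(a, x) = -8*(x*a + a) = -8*(a*x + a) = -8*(a + a*x) = -8*a - 8*a*x)
(W(-169) + 30675)/(y(E(15, -3*1)) - 46015) = (25 + 30675)/((45 - (-8)*15*(1 - 3*1)) - 46015) = 30700/((45 - (-8)*15*(1 - 3)) - 46015) = 30700/((45 - (-8)*15*(-2)) - 46015) = 30700/((45 - 1*240) - 46015) = 30700/((45 - 240) - 46015) = 30700/(-195 - 46015) = 30700/(-46210) = 30700*(-1/46210) = -3070/4621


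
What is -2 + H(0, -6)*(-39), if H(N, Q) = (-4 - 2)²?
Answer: -1406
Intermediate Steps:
H(N, Q) = 36 (H(N, Q) = (-6)² = 36)
-2 + H(0, -6)*(-39) = -2 + 36*(-39) = -2 - 1404 = -1406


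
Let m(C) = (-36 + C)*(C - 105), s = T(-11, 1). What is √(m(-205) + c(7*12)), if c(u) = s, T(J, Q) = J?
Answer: √74699 ≈ 273.31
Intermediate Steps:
s = -11
m(C) = (-105 + C)*(-36 + C) (m(C) = (-36 + C)*(-105 + C) = (-105 + C)*(-36 + C))
c(u) = -11
√(m(-205) + c(7*12)) = √((3780 + (-205)² - 141*(-205)) - 11) = √((3780 + 42025 + 28905) - 11) = √(74710 - 11) = √74699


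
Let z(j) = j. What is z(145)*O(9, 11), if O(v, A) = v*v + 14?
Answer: 13775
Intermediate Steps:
O(v, A) = 14 + v² (O(v, A) = v² + 14 = 14 + v²)
z(145)*O(9, 11) = 145*(14 + 9²) = 145*(14 + 81) = 145*95 = 13775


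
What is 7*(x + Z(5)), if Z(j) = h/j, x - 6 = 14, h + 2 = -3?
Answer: 133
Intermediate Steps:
h = -5 (h = -2 - 3 = -5)
x = 20 (x = 6 + 14 = 20)
Z(j) = -5/j
7*(x + Z(5)) = 7*(20 - 5/5) = 7*(20 - 5*1/5) = 7*(20 - 1) = 7*19 = 133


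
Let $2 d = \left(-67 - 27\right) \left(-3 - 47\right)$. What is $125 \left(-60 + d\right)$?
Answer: $286250$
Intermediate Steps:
$d = 2350$ ($d = \frac{\left(-67 - 27\right) \left(-3 - 47\right)}{2} = \frac{\left(-94\right) \left(-3 - 47\right)}{2} = \frac{\left(-94\right) \left(-50\right)}{2} = \frac{1}{2} \cdot 4700 = 2350$)
$125 \left(-60 + d\right) = 125 \left(-60 + 2350\right) = 125 \cdot 2290 = 286250$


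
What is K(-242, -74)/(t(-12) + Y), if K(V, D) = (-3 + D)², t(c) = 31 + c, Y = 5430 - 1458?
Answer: 5929/3991 ≈ 1.4856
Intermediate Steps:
Y = 3972
K(-242, -74)/(t(-12) + Y) = (-3 - 74)²/((31 - 12) + 3972) = (-77)²/(19 + 3972) = 5929/3991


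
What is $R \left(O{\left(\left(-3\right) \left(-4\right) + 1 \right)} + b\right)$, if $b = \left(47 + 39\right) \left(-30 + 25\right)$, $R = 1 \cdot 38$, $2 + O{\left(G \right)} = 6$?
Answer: $-16188$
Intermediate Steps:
$O{\left(G \right)} = 4$ ($O{\left(G \right)} = -2 + 6 = 4$)
$R = 38$
$b = -430$ ($b = 86 \left(-5\right) = -430$)
$R \left(O{\left(\left(-3\right) \left(-4\right) + 1 \right)} + b\right) = 38 \left(4 - 430\right) = 38 \left(-426\right) = -16188$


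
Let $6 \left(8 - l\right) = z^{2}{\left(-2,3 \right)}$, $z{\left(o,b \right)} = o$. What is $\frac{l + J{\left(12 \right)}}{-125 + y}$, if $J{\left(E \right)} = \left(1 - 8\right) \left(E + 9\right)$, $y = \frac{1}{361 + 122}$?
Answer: $\frac{67459}{60374} \approx 1.1174$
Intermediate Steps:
$y = \frac{1}{483} \approx 0.0020704$
$J{\left(E \right)} = -63 - 7 E$ ($J{\left(E \right)} = - 7 \left(9 + E\right) = -63 - 7 E$)
$l = \frac{22}{3}$ ($l = 8 - \frac{\left(-2\right)^{2}}{6} = 8 - \frac{2}{3} = \frac{22}{3} \approx 7.3333$)
$\frac{l + J{\left(12 \right)}}{-125 + y} = \frac{\frac{22}{3} - 147}{-125 + \frac{1}{483}} = \frac{\frac{22}{3} - 147}{- \frac{60374}{483}} = \left(\frac{22}{3} - 147\right) \left(- \frac{483}{60374}\right) = \left(- \frac{419}{3}\right) \left(- \frac{483}{60374}\right) = \frac{67459}{60374}$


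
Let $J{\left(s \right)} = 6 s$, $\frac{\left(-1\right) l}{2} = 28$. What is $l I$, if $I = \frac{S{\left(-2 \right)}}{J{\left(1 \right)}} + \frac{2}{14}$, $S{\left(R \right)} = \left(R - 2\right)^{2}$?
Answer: $- \frac{472}{3} \approx -157.33$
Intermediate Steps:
$S{\left(R \right)} = \left(-2 + R\right)^{2}$
$l = -56$ ($l = \left(-2\right) 28 = -56$)
$I = \frac{59}{21}$ ($I = \frac{\left(-2 - 2\right)^{2}}{6 \cdot 1} + \frac{2}{14} = \frac{\left(-4\right)^{2}}{6} + 2 \cdot \frac{1}{14} = 16 \cdot \frac{1}{6} + \frac{1}{7} = \frac{8}{3} + \frac{1}{7} = \frac{59}{21} \approx 2.8095$)
$l I = \left(-56\right) \frac{59}{21} = - \frac{472}{3}$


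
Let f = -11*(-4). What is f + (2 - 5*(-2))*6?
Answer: 116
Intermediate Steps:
f = 44
f + (2 - 5*(-2))*6 = 44 + (2 - 5*(-2))*6 = 44 + (2 + 10)*6 = 44 + 12*6 = 44 + 72 = 116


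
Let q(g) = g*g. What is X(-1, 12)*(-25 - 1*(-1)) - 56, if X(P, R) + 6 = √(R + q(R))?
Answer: 88 - 48*√39 ≈ -211.76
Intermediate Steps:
q(g) = g²
X(P, R) = -6 + √(R + R²)
X(-1, 12)*(-25 - 1*(-1)) - 56 = (-6 + √(12*(1 + 12)))*(-25 - 1*(-1)) - 56 = (-6 + √(12*13))*(-25 + 1) - 56 = (-6 + √156)*(-24) - 56 = (-6 + 2*√39)*(-24) - 56 = (144 - 48*√39) - 56 = 88 - 48*√39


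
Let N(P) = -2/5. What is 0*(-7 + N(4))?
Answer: 0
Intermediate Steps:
N(P) = -2/5 (N(P) = -2*1/5 = -2/5)
0*(-7 + N(4)) = 0*(-7 - 2/5) = 0*(-37/5) = 0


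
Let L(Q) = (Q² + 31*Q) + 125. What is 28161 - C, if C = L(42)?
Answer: 24970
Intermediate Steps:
L(Q) = 125 + Q² + 31*Q
C = 3191 (C = 125 + 42² + 31*42 = 125 + 1764 + 1302 = 3191)
28161 - C = 28161 - 1*3191 = 28161 - 3191 = 24970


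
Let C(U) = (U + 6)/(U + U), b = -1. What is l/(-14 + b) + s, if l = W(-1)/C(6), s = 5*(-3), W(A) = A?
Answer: -224/15 ≈ -14.933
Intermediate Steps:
s = -15
C(U) = (6 + U)/(2*U) (C(U) = (6 + U)/((2*U)) = (6 + U)*(1/(2*U)) = (6 + U)/(2*U))
l = -1 (l = -1/((½)*(6 + 6)/6) = -1/((½)*(⅙)*12) = -1/1 = -1*1 = -1)
l/(-14 + b) + s = -1/(-14 - 1) - 15 = -1/(-15) - 15 = -1/15*(-1) - 15 = 1/15 - 15 = -224/15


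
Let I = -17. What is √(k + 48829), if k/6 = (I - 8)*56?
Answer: √40429 ≈ 201.07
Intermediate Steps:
k = -8400 (k = 6*((-17 - 8)*56) = 6*(-25*56) = 6*(-1400) = -8400)
√(k + 48829) = √(-8400 + 48829) = √40429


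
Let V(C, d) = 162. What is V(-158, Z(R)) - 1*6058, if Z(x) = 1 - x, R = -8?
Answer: -5896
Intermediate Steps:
V(-158, Z(R)) - 1*6058 = 162 - 1*6058 = 162 - 6058 = -5896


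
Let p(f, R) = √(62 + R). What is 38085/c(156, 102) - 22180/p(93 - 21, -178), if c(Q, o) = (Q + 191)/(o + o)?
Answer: 7769340/347 + 11090*I*√29/29 ≈ 22390.0 + 2059.4*I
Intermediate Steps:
c(Q, o) = (191 + Q)/(2*o) (c(Q, o) = (191 + Q)/((2*o)) = (191 + Q)*(1/(2*o)) = (191 + Q)/(2*o))
38085/c(156, 102) - 22180/p(93 - 21, -178) = 38085/(((½)*(191 + 156)/102)) - 22180/√(62 - 178) = 38085/(((½)*(1/102)*347)) - 22180*(-I*√29/58) = 38085/(347/204) - 22180*(-I*√29/58) = 38085*(204/347) - (-11090)*I*√29/29 = 7769340/347 + 11090*I*√29/29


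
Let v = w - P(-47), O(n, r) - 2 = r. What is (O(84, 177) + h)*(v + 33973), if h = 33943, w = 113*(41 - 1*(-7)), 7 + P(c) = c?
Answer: 1346147022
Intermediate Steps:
O(n, r) = 2 + r
P(c) = -7 + c
w = 5424 (w = 113*(41 + 7) = 113*48 = 5424)
v = 5478 (v = 5424 - (-7 - 47) = 5424 - 1*(-54) = 5424 + 54 = 5478)
(O(84, 177) + h)*(v + 33973) = ((2 + 177) + 33943)*(5478 + 33973) = (179 + 33943)*39451 = 34122*39451 = 1346147022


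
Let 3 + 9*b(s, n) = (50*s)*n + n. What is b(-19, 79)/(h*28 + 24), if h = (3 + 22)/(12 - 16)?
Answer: 74974/1359 ≈ 55.169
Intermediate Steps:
b(s, n) = -1/3 + n/9 + 50*n*s/9 (b(s, n) = -1/3 + ((50*s)*n + n)/9 = -1/3 + (50*n*s + n)/9 = -1/3 + (n + 50*n*s)/9 = -1/3 + (n/9 + 50*n*s/9) = -1/3 + n/9 + 50*n*s/9)
h = -25/4 (h = 25/(-4) = 25*(-1/4) = -25/4 ≈ -6.2500)
b(-19, 79)/(h*28 + 24) = (-1/3 + (1/9)*79 + (50/9)*79*(-19))/(-25/4*28 + 24) = (-1/3 + 79/9 - 75050/9)/(-175 + 24) = -74974/9/(-151) = -74974/9*(-1/151) = 74974/1359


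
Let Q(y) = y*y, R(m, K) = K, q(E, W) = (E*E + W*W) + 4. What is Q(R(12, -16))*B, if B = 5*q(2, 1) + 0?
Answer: 11520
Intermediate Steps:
q(E, W) = 4 + E² + W² (q(E, W) = (E² + W²) + 4 = 4 + E² + W²)
B = 45 (B = 5*(4 + 2² + 1²) + 0 = 5*(4 + 4 + 1) + 0 = 5*9 + 0 = 45 + 0 = 45)
Q(y) = y²
Q(R(12, -16))*B = (-16)²*45 = 256*45 = 11520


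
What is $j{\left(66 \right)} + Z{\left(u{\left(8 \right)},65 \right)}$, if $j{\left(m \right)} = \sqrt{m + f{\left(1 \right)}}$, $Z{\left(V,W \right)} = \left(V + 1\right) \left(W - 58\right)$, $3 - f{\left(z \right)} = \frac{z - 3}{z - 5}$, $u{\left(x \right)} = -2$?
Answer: $-7 + \frac{\sqrt{274}}{2} \approx 1.2765$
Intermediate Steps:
$f{\left(z \right)} = 3 - \frac{-3 + z}{-5 + z}$ ($f{\left(z \right)} = 3 - \frac{z - 3}{z - 5} = 3 - \frac{-3 + z}{-5 + z}$)
$Z{\left(V,W \right)} = \left(1 + V\right) \left(-58 + W\right)$
$j{\left(m \right)} = \sqrt{\frac{5}{2} + m}$ ($j{\left(m \right)} = \sqrt{m + \frac{2 \left(-6 + 1\right)}{-5 + 1}} = \sqrt{m + 2 \frac{1}{-4} \left(-5\right)} = \sqrt{m + 2 \left(- \frac{1}{4}\right) \left(-5\right)} = \sqrt{m + \frac{5}{2}} = \sqrt{\frac{5}{2} + m}$)
$j{\left(66 \right)} + Z{\left(u{\left(8 \right)},65 \right)} = \frac{\sqrt{10 + 4 \cdot 66}}{2} - 7 = \frac{\sqrt{10 + 264}}{2} + \left(-58 + 65 + 116 - 130\right) = \frac{\sqrt{274}}{2} - 7 = -7 + \frac{\sqrt{274}}{2}$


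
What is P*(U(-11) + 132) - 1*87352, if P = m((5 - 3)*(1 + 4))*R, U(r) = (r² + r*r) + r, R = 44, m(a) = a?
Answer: 72368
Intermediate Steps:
U(r) = r + 2*r² (U(r) = (r² + r²) + r = 2*r² + r = r + 2*r²)
P = 440 (P = ((5 - 3)*(1 + 4))*44 = (2*5)*44 = 10*44 = 440)
P*(U(-11) + 132) - 1*87352 = 440*(-11*(1 + 2*(-11)) + 132) - 1*87352 = 440*(-11*(1 - 22) + 132) - 87352 = 440*(-11*(-21) + 132) - 87352 = 440*(231 + 132) - 87352 = 440*363 - 87352 = 159720 - 87352 = 72368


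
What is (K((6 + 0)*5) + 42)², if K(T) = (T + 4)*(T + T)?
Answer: 4334724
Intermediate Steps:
K(T) = 2*T*(4 + T) (K(T) = (4 + T)*(2*T) = 2*T*(4 + T))
(K((6 + 0)*5) + 42)² = (2*((6 + 0)*5)*(4 + (6 + 0)*5) + 42)² = (2*(6*5)*(4 + 6*5) + 42)² = (2*30*(4 + 30) + 42)² = (2*30*34 + 42)² = (2040 + 42)² = 2082² = 4334724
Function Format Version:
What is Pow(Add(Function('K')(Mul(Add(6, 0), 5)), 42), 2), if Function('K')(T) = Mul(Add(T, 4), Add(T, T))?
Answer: 4334724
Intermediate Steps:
Function('K')(T) = Mul(2, T, Add(4, T)) (Function('K')(T) = Mul(Add(4, T), Mul(2, T)) = Mul(2, T, Add(4, T)))
Pow(Add(Function('K')(Mul(Add(6, 0), 5)), 42), 2) = Pow(Add(Mul(2, Mul(Add(6, 0), 5), Add(4, Mul(Add(6, 0), 5))), 42), 2) = Pow(Add(Mul(2, Mul(6, 5), Add(4, Mul(6, 5))), 42), 2) = Pow(Add(Mul(2, 30, Add(4, 30)), 42), 2) = Pow(Add(Mul(2, 30, 34), 42), 2) = Pow(Add(2040, 42), 2) = Pow(2082, 2) = 4334724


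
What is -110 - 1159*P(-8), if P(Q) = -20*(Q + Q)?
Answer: -370990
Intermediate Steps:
P(Q) = -40*Q
-110 - 1159*P(-8) = -110 - (-46360)*(-8) = -110 - 1159*320 = -110 - 370880 = -370990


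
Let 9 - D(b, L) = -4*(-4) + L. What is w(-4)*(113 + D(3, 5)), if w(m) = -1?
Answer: -101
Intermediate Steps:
D(b, L) = -7 - L (D(b, L) = 9 - (-4*(-4) + L) = 9 - (16 + L) = 9 + (-16 - L) = -7 - L)
w(-4)*(113 + D(3, 5)) = -(113 + (-7 - 1*5)) = -(113 + (-7 - 5)) = -(113 - 12) = -1*101 = -101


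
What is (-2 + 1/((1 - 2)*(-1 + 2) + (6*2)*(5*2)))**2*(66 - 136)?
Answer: -561690/2023 ≈ -277.65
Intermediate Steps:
(-2 + 1/((1 - 2)*(-1 + 2) + (6*2)*(5*2)))**2*(66 - 136) = (-2 + 1/(-1*1 + 12*10))**2*(-70) = (-2 + 1/(-1 + 120))**2*(-70) = (-2 + 1/119)**2*(-70) = (-237/119)**2*(-70) = (56169/14161)*(-70) = -561690/2023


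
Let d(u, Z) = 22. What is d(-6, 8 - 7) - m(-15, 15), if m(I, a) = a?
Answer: 7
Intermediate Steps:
d(-6, 8 - 7) - m(-15, 15) = 22 - 1*15 = 22 - 15 = 7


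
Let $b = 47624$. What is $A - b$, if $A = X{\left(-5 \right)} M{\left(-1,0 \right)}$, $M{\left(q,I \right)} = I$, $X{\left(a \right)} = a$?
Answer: $-47624$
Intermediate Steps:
$A = 0$ ($A = \left(-5\right) 0 = 0$)
$A - b = 0 - 47624 = -47624$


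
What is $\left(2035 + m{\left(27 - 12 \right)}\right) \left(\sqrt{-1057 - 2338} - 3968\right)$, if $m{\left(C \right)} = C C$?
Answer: $-8967680 + 2260 i \sqrt{3395} \approx -8.9677 \cdot 10^{6} + 1.3168 \cdot 10^{5} i$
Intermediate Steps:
$m{\left(C \right)} = C^{2}$
$\left(2035 + m{\left(27 - 12 \right)}\right) \left(\sqrt{-1057 - 2338} - 3968\right) = \left(2035 + \left(27 - 12\right)^{2}\right) \left(\sqrt{-1057 - 2338} - 3968\right) = \left(2035 + \left(27 - 12\right)^{2}\right) \left(\sqrt{-3395} - 3968\right) = \left(2035 + 15^{2}\right) \left(i \sqrt{3395} - 3968\right) = \left(2035 + 225\right) \left(-3968 + i \sqrt{3395}\right) = 2260 \left(-3968 + i \sqrt{3395}\right) = -8967680 + 2260 i \sqrt{3395}$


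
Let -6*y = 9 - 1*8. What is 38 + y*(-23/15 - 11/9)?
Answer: 5192/135 ≈ 38.459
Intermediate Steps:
y = -1/6 (y = -(9 - 1*8)/6 = -(9 - 8)/6 = -1/6*1 = -1/6 ≈ -0.16667)
38 + y*(-23/15 - 11/9) = 38 - (-23/15 - 11/9)/6 = 38 - 1/6*(-124/45) = 38 + 62/135 = 5192/135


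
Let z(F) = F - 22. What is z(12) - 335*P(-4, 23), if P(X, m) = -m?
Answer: 7695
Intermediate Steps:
z(F) = -22 + F
z(12) - 335*P(-4, 23) = (-22 + 12) - (-335)*23 = -10 - 335*(-23) = -10 + 7705 = 7695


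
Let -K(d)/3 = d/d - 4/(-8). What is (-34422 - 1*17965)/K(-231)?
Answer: 104774/9 ≈ 11642.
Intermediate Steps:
K(d) = -9/2 (K(d) = -3*(d/d - 4/(-8)) = -3*(1 - 4*(-⅛)) = -3*(1 + ½) = -3*3/2 = -9/2)
(-34422 - 1*17965)/K(-231) = (-34422 - 1*17965)/(-9/2) = (-34422 - 17965)*(-2/9) = -52387*(-2/9) = 104774/9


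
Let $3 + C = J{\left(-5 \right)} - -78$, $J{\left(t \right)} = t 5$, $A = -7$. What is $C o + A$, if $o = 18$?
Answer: $893$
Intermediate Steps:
$J{\left(t \right)} = 5 t$
$C = 50$ ($C = -3 + \left(5 \left(-5\right) - -78\right) = -3 + \left(-25 + 78\right) = -3 + 53 = 50$)
$C o + A = 50 \cdot 18 - 7 = 900 - 7 = 893$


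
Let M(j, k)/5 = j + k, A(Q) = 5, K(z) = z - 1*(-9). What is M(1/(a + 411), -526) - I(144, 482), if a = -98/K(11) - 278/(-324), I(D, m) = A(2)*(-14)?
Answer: -421932055/164818 ≈ -2560.0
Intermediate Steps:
K(z) = 9 + z (K(z) = z + 9 = 9 + z)
I(D, m) = -70 (I(D, m) = 5*(-14) = -70)
a = -1637/405 (a = -98/(9 + 11) - 278/(-324) = -98/20 - 278*(-1/324) = -98*1/20 + 139/162 = -49/10 + 139/162 = -1637/405 ≈ -4.0420)
M(j, k) = 5*j + 5*k (M(j, k) = 5*(j + k) = 5*j + 5*k)
M(1/(a + 411), -526) - I(144, 482) = (5/(-1637/405 + 411) + 5*(-526)) - 1*(-70) = (5/(164818/405) - 2630) + 70 = (5*(405/164818) - 2630) + 70 = (2025/164818 - 2630) + 70 = -433469315/164818 + 70 = -421932055/164818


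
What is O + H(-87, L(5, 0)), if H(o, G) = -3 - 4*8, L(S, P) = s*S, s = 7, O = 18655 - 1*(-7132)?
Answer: 25752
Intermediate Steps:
O = 25787 (O = 18655 + 7132 = 25787)
L(S, P) = 7*S
H(o, G) = -35 (H(o, G) = -3 - 32 = -35)
O + H(-87, L(5, 0)) = 25787 - 35 = 25752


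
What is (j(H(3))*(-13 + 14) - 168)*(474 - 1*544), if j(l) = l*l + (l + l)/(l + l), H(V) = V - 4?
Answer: 11620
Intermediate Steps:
H(V) = -4 + V
j(l) = 1 + l² (j(l) = l² + (2*l)/((2*l)) = l² + (2*l)*(1/(2*l)) = l² + 1 = 1 + l²)
(j(H(3))*(-13 + 14) - 168)*(474 - 1*544) = ((1 + (-4 + 3)²)*(-13 + 14) - 168)*(474 - 1*544) = ((1 + (-1)²)*1 - 168)*(474 - 544) = ((1 + 1)*1 - 168)*(-70) = (2*1 - 168)*(-70) = (2 - 168)*(-70) = -166*(-70) = 11620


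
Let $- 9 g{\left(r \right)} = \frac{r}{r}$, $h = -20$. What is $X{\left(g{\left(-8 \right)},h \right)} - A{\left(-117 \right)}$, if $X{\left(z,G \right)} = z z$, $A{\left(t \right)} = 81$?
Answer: $- \frac{6560}{81} \approx -80.988$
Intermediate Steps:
$g{\left(r \right)} = - \frac{1}{9}$ ($g{\left(r \right)} = - \frac{r \frac{1}{r}}{9} = \left(- \frac{1}{9}\right) 1 = - \frac{1}{9}$)
$X{\left(z,G \right)} = z^{2}$
$X{\left(g{\left(-8 \right)},h \right)} - A{\left(-117 \right)} = \left(- \frac{1}{9}\right)^{2} - 81 = \frac{1}{81} - 81 = - \frac{6560}{81}$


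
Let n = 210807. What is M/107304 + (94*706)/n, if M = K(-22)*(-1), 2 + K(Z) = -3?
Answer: 2374058897/7540144776 ≈ 0.31486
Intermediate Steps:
K(Z) = -5 (K(Z) = -2 - 3 = -5)
M = 5 (M = -5*(-1) = 5)
M/107304 + (94*706)/n = 5/107304 + (94*706)/210807 = 5*(1/107304) + 66364*(1/210807) = 5/107304 + 66364/210807 = 2374058897/7540144776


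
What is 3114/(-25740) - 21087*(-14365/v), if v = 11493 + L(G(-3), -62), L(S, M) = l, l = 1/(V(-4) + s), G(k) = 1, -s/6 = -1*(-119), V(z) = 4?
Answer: 307547939066483/11668841470 ≈ 26356.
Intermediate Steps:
s = -714 (s = -(-6)*(-119) = -6*119 = -714)
l = -1/710 (l = 1/(4 - 714) = 1/(-710) = -1/710 ≈ -0.0014085)
L(S, M) = -1/710
v = 8160029/710 (v = 11493 - 1/710 = 8160029/710 ≈ 11493.)
3114/(-25740) - 21087*(-14365/v) = 3114/(-25740) - 21087/((8160029/710)/(-14365)) = 3114*(-1/25740) - 21087/((8160029/710)*(-1/14365)) = -173/1430 - 21087/(-8160029/10199150) = -173/1430 - 21087*(-10199150/8160029) = -173/1430 + 215069476050/8160029 = 307547939066483/11668841470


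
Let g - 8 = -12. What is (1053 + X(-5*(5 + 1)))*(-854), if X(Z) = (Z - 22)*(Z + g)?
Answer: -2409134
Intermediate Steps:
g = -4 (g = 8 - 12 = -4)
X(Z) = (-22 + Z)*(-4 + Z) (X(Z) = (Z - 22)*(Z - 4) = (-22 + Z)*(-4 + Z))
(1053 + X(-5*(5 + 1)))*(-854) = (1053 + (88 + (-5*(5 + 1))² - (-130)*(5 + 1)))*(-854) = (1053 + (88 + (-5*6)² - (-130)*6))*(-854) = (1053 + (88 + (-30)² - 26*(-30)))*(-854) = (1053 + (88 + 900 + 780))*(-854) = (1053 + 1768)*(-854) = 2821*(-854) = -2409134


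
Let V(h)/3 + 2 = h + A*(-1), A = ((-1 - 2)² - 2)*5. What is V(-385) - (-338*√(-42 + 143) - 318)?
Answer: -948 + 338*√101 ≈ 2448.9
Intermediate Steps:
A = 35 (A = ((-3)² - 2)*5 = (9 - 2)*5 = 7*5 = 35)
V(h) = -111 + 3*h (V(h) = -6 + 3*(h + 35*(-1)) = -6 + 3*(h - 35) = -6 + 3*(-35 + h) = -6 + (-105 + 3*h) = -111 + 3*h)
V(-385) - (-338*√(-42 + 143) - 318) = (-111 + 3*(-385)) - (-338*√(-42 + 143) - 318) = (-111 - 1155) - (-338*√101 - 318) = -1266 - (-318 - 338*√101) = -1266 + (318 + 338*√101) = -948 + 338*√101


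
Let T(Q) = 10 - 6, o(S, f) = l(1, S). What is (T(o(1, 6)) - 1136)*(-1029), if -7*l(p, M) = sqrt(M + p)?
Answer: 1164828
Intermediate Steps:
l(p, M) = -sqrt(M + p)/7
o(S, f) = -sqrt(1 + S)/7 (o(S, f) = -sqrt(S + 1)/7 = -sqrt(1 + S)/7)
T(Q) = 4
(T(o(1, 6)) - 1136)*(-1029) = (4 - 1136)*(-1029) = -1132*(-1029) = 1164828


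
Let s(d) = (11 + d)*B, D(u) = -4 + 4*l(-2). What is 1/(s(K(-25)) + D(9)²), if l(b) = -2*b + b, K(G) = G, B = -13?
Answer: 1/198 ≈ 0.0050505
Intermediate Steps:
l(b) = -b
D(u) = 4 (D(u) = -4 + 4*(-1*(-2)) = -4 + 4*2 = -4 + 8 = 4)
s(d) = -143 - 13*d (s(d) = (11 + d)*(-13) = -143 - 13*d)
1/(s(K(-25)) + D(9)²) = 1/((-143 - 13*(-25)) + 4²) = 1/((-143 + 325) + 16) = 1/(182 + 16) = 1/198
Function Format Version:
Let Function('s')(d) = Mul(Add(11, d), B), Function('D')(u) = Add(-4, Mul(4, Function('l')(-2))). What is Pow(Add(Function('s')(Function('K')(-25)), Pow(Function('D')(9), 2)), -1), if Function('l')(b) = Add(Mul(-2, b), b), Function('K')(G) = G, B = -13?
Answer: Rational(1, 198) ≈ 0.0050505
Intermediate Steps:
Function('l')(b) = Mul(-1, b)
Function('D')(u) = 4 (Function('D')(u) = Add(-4, Mul(4, Mul(-1, -2))) = Add(-4, Mul(4, 2)) = Add(-4, 8) = 4)
Function('s')(d) = Add(-143, Mul(-13, d)) (Function('s')(d) = Mul(Add(11, d), -13) = Add(-143, Mul(-13, d)))
Pow(Add(Function('s')(Function('K')(-25)), Pow(Function('D')(9), 2)), -1) = Pow(Add(Add(-143, Mul(-13, -25)), Pow(4, 2)), -1) = Pow(Add(Add(-143, 325), 16), -1) = Pow(Add(182, 16), -1) = Pow(198, -1) = Rational(1, 198)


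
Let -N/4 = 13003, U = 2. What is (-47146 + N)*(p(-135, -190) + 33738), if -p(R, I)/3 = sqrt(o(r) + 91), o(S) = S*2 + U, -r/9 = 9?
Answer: -3345392604 + 297474*I*sqrt(69) ≈ -3.3454e+9 + 2.471e+6*I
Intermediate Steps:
r = -81 (r = -9*9 = -81)
N = -52012 (N = -4*13003 = -52012)
o(S) = 2 + 2*S (o(S) = S*2 + 2 = 2*S + 2 = 2 + 2*S)
p(R, I) = -3*I*sqrt(69) (p(R, I) = -3*sqrt((2 + 2*(-81)) + 91) = -3*sqrt((2 - 162) + 91) = -3*sqrt(-160 + 91) = -3*I*sqrt(69))
(-47146 + N)*(p(-135, -190) + 33738) = (-47146 - 52012)*(-3*I*sqrt(69) + 33738) = -99158*(33738 - 3*I*sqrt(69)) = -3345392604 + 297474*I*sqrt(69)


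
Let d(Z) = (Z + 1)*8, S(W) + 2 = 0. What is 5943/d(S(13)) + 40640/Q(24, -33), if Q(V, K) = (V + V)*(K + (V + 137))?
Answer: -70681/96 ≈ -736.26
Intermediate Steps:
S(W) = -2 (S(W) = -2 + 0 = -2)
Q(V, K) = 2*V*(137 + K + V) (Q(V, K) = (2*V)*(K + (137 + V)) = (2*V)*(137 + K + V) = 2*V*(137 + K + V))
d(Z) = 8 + 8*Z (d(Z) = (1 + Z)*8 = 8 + 8*Z)
5943/d(S(13)) + 40640/Q(24, -33) = 5943/(8 + 8*(-2)) + 40640/((2*24*(137 - 33 + 24))) = 5943/(8 - 16) + 40640/((2*24*128)) = 5943/(-8) + 40640/6144 = 5943*(-⅛) + 40640*(1/6144) = -5943/8 + 635/96 = -70681/96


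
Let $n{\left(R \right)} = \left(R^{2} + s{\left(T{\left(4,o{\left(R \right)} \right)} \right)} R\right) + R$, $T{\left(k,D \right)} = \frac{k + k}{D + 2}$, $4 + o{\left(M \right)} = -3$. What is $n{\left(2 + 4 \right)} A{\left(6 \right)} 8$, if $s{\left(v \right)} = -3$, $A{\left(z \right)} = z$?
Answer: $1152$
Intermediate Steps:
$o{\left(M \right)} = -7$ ($o{\left(M \right)} = -4 - 3 = -7$)
$T{\left(k,D \right)} = \frac{2 k}{2 + D}$
$n{\left(R \right)} = R^{2} - 2 R$ ($n{\left(R \right)} = \left(R^{2} - 3 R\right) + R = R^{2} - 2 R$)
$n{\left(2 + 4 \right)} A{\left(6 \right)} 8 = \left(2 + 4\right) \left(-2 + \left(2 + 4\right)\right) 6 \cdot 8 = 6 \left(-2 + 6\right) 6 \cdot 8 = 6 \cdot 4 \cdot 6 \cdot 8 = 24 \cdot 6 \cdot 8 = 144 \cdot 8 = 1152$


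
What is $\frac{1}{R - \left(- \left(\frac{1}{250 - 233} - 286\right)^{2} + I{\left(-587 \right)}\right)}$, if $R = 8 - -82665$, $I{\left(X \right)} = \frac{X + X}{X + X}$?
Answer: $\frac{289}{47521529} \approx 6.0815 \cdot 10^{-6}$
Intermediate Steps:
$I{\left(X \right)} = 1$ ($I{\left(X \right)} = \frac{2 X}{2 X} = 2 X \frac{1}{2 X} = 1$)
$R = 82673$ ($R = 8 + 82665 = 82673$)
$\frac{1}{R - \left(- \left(\frac{1}{250 - 233} - 286\right)^{2} + I{\left(-587 \right)}\right)} = \frac{1}{82673 + \left(\left(\frac{1}{250 - 233} - 286\right)^{2} - 1\right)} = \frac{1}{82673 - \left(1 - \left(\frac{1}{17} - 286\right)^{2}\right)} = \frac{1}{82673 - \left(1 - \left(- \frac{4861}{17}\right)^{2}\right)} = \frac{1}{82673 + \left(\frac{23629321}{289} - 1\right)} = \frac{1}{82673 + \frac{23629032}{289}} = \frac{1}{\frac{47521529}{289}} = \frac{289}{47521529}$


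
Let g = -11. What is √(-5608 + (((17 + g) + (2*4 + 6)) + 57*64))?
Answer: 2*I*√485 ≈ 44.045*I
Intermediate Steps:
√(-5608 + (((17 + g) + (2*4 + 6)) + 57*64)) = √(-5608 + (((17 - 11) + (2*4 + 6)) + 57*64)) = √(-5608 + ((6 + (8 + 6)) + 3648)) = √(-5608 + ((6 + 14) + 3648)) = √(-5608 + (20 + 3648)) = √(-5608 + 3668) = √(-1940) = 2*I*√485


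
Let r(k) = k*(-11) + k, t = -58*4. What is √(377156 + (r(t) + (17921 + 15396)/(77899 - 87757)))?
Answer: √36877211475078/9858 ≈ 616.01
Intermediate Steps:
t = -232
r(k) = -10*k (r(k) = -11*k + k = -10*k)
√(377156 + (r(t) + (17921 + 15396)/(77899 - 87757))) = √(377156 + (-10*(-232) + (17921 + 15396)/(77899 - 87757))) = √(377156 + (2320 + 33317/(-9858))) = √(377156 + (2320 + 33317*(-1/9858))) = √(377156 + (2320 - 33317/9858)) = √(377156 + 22837243/9858) = √(3740841091/9858) = √36877211475078/9858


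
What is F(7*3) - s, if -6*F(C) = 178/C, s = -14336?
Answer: 903079/63 ≈ 14335.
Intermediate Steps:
F(C) = -89/(3*C)
F(7*3) - s = -89/(3*(7*3)) - 1*(-14336) = -89/3/21 + 14336 = -89/3*1/21 + 14336 = -89/63 + 14336 = 903079/63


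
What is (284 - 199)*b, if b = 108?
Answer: 9180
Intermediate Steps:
(284 - 199)*b = (284 - 199)*108 = 85*108 = 9180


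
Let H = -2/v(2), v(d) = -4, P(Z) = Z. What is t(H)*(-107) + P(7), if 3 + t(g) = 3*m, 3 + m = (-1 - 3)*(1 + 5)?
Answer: 8995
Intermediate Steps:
m = -27 (m = -3 + (-1 - 3)*(1 + 5) = -3 - 4*6 = -3 - 24 = -27)
H = ½ (H = -2/(-4) = -2*(-¼) = ½ ≈ 0.50000)
t(g) = -84 (t(g) = -3 + 3*(-27) = -3 - 81 = -84)
t(H)*(-107) + P(7) = -84*(-107) + 7 = 8988 + 7 = 8995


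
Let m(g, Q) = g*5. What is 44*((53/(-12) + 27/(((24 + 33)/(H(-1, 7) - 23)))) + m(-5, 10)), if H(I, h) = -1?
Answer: -102289/57 ≈ -1794.5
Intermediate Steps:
m(g, Q) = 5*g
44*((53/(-12) + 27/(((24 + 33)/(H(-1, 7) - 23)))) + m(-5, 10)) = 44*((53/(-12) + 27/(((24 + 33)/(-1 - 23)))) + 5*(-5)) = 44*((53*(-1/12) + 27/((57/(-24)))) - 25) = 44*((-53/12 + 27/((57*(-1/24)))) - 25) = 44*((-53/12 + 27/(-19/8)) - 25) = 44*((-53/12 + 27*(-8/19)) - 25) = 44*((-53/12 - 216/19) - 25) = 44*(-3599/228 - 25) = 44*(-9299/228) = -102289/57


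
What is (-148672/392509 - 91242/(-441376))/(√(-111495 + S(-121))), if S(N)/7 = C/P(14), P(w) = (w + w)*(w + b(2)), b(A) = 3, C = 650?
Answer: 1146421019*I*√128877170/25257017183915920 ≈ 0.00051529*I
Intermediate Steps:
P(w) = 2*w*(3 + w) (P(w) = (w + w)*(w + 3) = (2*w)*(3 + w) = 2*w*(3 + w))
S(N) = 325/34 (S(N) = 7*(650/((2*14*(3 + 14)))) = 7*(650/((2*14*17))) = 7*(650/476) = 7*(650*(1/476)) = 7*(325/238) = 325/34)
(-148672/392509 - 91242/(-441376))/(√(-111495 + S(-121))) = (-148672/392509 - 91242/(-441376))/(√(-111495 + 325/34)) = (-148672*1/392509 - 91242*(-1/441376))/(√(-3790505/34)) = (-148672/392509 + 45621/220688)/((I*√128877170/34)) = -(-1146421019)*I*√128877170/25257017183915920 = 1146421019*I*√128877170/25257017183915920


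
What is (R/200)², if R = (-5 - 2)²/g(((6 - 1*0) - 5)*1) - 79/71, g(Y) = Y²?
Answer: 289/5041 ≈ 0.057330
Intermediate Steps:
R = 3400/71 (R = (-5 - 2)²/((((6 - 1*0) - 5)*1)²) - 79/71 = (-7)²/((((6 + 0) - 5)*1)²) - 79*1/71 = 49/(((6 - 5)*1)²) - 79/71 = 49/((1*1)²) - 79/71 = 49/(1²) - 79/71 = 49/1 - 79/71 = 49*1 - 79/71 = 49 - 79/71 = 3400/71 ≈ 47.887)
(R/200)² = ((3400/71)/200)² = ((3400/71)*(1/200))² = (17/71)² = 289/5041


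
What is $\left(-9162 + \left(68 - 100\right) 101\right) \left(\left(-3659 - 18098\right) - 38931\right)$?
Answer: $752167072$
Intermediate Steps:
$\left(-9162 + \left(68 - 100\right) 101\right) \left(\left(-3659 - 18098\right) - 38931\right) = \left(-9162 - 3232\right) \left(\left(-3659 - 18098\right) - 38931\right) = \left(-9162 - 3232\right) \left(-21757 - 38931\right) = \left(-12394\right) \left(-60688\right) = 752167072$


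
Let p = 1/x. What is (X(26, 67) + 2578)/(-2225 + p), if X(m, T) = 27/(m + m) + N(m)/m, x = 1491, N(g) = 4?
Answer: -199929681/172508648 ≈ -1.1590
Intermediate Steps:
p = 1/1491 ≈ 0.00067069
X(m, T) = 35/(2*m) (X(m, T) = 27/(m + m) + 4/m = 27/((2*m)) + 4/m = 27*(1/(2*m)) + 4/m = 27/(2*m) + 4/m = 35/(2*m))
(X(26, 67) + 2578)/(-2225 + p) = ((35/2)/26 + 2578)/(-2225 + 1/1491) = ((35/2)*(1/26) + 2578)/(-3317474/1491) = (35/52 + 2578)*(-1491/3317474) = (134091/52)*(-1491/3317474) = -199929681/172508648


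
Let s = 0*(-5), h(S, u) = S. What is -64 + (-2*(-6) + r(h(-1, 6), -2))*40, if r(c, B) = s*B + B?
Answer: 336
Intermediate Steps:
s = 0
r(c, B) = B (r(c, B) = 0*B + B = 0 + B = B)
-64 + (-2*(-6) + r(h(-1, 6), -2))*40 = -64 + (-2*(-6) - 2)*40 = -64 + (12 - 2)*40 = -64 + 10*40 = -64 + 400 = 336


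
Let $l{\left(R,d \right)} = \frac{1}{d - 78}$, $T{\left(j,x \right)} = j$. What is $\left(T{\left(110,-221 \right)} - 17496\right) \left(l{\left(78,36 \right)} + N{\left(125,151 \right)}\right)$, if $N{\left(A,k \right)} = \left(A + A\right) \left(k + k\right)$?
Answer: $- \frac{27565494307}{21} \approx -1.3126 \cdot 10^{9}$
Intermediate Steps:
$N{\left(A,k \right)} = 4 A k$ ($N{\left(A,k \right)} = 2 A 2 k = 4 A k$)
$l{\left(R,d \right)} = \frac{1}{-78 + d}$
$\left(T{\left(110,-221 \right)} - 17496\right) \left(l{\left(78,36 \right)} + N{\left(125,151 \right)}\right) = \left(110 - 17496\right) \left(\frac{1}{-78 + 36} + 4 \cdot 125 \cdot 151\right) = - 17386 \left(\frac{1}{-42} + 75500\right) = - 17386 \left(- \frac{1}{42} + 75500\right) = \left(-17386\right) \frac{3170999}{42} = - \frac{27565494307}{21}$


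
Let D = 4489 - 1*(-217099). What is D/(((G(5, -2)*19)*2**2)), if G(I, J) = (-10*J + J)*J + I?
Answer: -1787/19 ≈ -94.053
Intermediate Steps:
G(I, J) = I - 9*J**2 (G(I, J) = (-9*J)*J + I = -9*J**2 + I = I - 9*J**2)
D = 221588 (D = 4489 + 217099 = 221588)
D/(((G(5, -2)*19)*2**2)) = 221588/((((5 - 9*(-2)**2)*19)*2**2)) = 221588/((((5 - 9*4)*19)*4)) = 221588/((((5 - 36)*19)*4)) = 221588/((-31*19*4)) = 221588/((-589*4)) = 221588/(-2356) = 221588*(-1/2356) = -1787/19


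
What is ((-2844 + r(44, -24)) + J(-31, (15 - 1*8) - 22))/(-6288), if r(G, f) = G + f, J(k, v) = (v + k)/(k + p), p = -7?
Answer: 53633/119472 ≈ 0.44892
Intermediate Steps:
J(k, v) = (k + v)/(-7 + k) (J(k, v) = (v + k)/(k - 7) = (k + v)/(-7 + k))
((-2844 + r(44, -24)) + J(-31, (15 - 1*8) - 22))/(-6288) = ((-2844 + (44 - 24)) + (-31 + ((15 - 1*8) - 22))/(-7 - 31))/(-6288) = ((-2844 + 20) + (-31 + ((15 - 8) - 22))/(-38))*(-1/6288) = (-2824 - (-31 + (7 - 22))/38)*(-1/6288) = (-2824 - (-31 - 15)/38)*(-1/6288) = (-2824 - 1/38*(-46))*(-1/6288) = (-2824 + 23/19)*(-1/6288) = -53633/19*(-1/6288) = 53633/119472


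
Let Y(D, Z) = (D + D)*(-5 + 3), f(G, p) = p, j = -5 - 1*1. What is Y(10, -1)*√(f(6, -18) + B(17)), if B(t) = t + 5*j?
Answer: -40*I*√31 ≈ -222.71*I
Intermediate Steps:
j = -6 (j = -5 - 1 = -6)
Y(D, Z) = -4*D (Y(D, Z) = (2*D)*(-2) = -4*D)
B(t) = -30 + t (B(t) = t + 5*(-6) = t - 30 = -30 + t)
Y(10, -1)*√(f(6, -18) + B(17)) = (-4*10)*√(-18 + (-30 + 17)) = -40*√(-18 - 13) = -40*I*√31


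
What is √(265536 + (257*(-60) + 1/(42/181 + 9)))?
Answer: √698384452407/1671 ≈ 500.12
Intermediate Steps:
√(265536 + (257*(-60) + 1/(42/181 + 9))) = √(265536 + (-15420 + 1/(42*(1/181) + 9))) = √(265536 + (-15420 + 1/(42/181 + 9))) = √(265536 + (-15420 + 1/(1671/181))) = √(265536 + (-15420 + 181/1671)) = √(265536 - 25766639/1671) = √(417944017/1671) = √698384452407/1671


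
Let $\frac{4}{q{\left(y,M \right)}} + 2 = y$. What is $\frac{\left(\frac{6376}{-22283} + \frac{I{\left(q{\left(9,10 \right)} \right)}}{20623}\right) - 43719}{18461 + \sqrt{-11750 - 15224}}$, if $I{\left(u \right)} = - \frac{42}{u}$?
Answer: $- \frac{105970693733831197}{44750951531845130} + \frac{5740246667777 i \sqrt{26974}}{44750951531845130} \approx -2.368 + 0.021067 i$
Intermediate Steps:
$q{\left(y,M \right)} = \frac{4}{-2 + y}$
$\frac{\left(\frac{6376}{-22283} + \frac{I{\left(q{\left(9,10 \right)} \right)}}{20623}\right) - 43719}{18461 + \sqrt{-11750 - 15224}} = \frac{\left(\frac{6376}{-22283} + \frac{\left(-42\right) \frac{1}{4 \frac{1}{-2 + 9}}}{20623}\right) - 43719}{18461 + \sqrt{-11750 - 15224}} = \frac{\left(6376 \left(- \frac{1}{22283}\right) + - \frac{42}{4 \cdot \frac{1}{7}} \cdot \frac{1}{20623}\right) - 43719}{18461 + \sqrt{-26974}} = \frac{\left(- \frac{6376}{22283} + - \frac{42}{4 \cdot \frac{1}{7}} \cdot \frac{1}{20623}\right) - 43719}{18461 + i \sqrt{26974}} = \frac{\left(- \frac{6376}{22283} + - \frac{42}{\frac{4}{7}} \cdot \frac{1}{20623}\right) - 43719}{18461 + i \sqrt{26974}} = \frac{\left(- \frac{6376}{22283} + \left(-42\right) \frac{7}{4} \cdot \frac{1}{20623}\right) - 43719}{18461 + i \sqrt{26974}} = \frac{\left(- \frac{6376}{22283} - \frac{147}{41246}\right) - 43719}{18461 + i \sqrt{26974}} = \frac{- \frac{266260097}{919084618} - 43719}{18461 + i \sqrt{26974}} = - \frac{40181726674439}{919084618 \left(18461 + i \sqrt{26974}\right)}$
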